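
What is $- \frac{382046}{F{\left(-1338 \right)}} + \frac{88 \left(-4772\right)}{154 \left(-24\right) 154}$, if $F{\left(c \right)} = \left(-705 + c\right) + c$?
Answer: $\frac{4229945}{37191} \approx 113.74$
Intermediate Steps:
$F{\left(c \right)} = -705 + 2 c$
$- \frac{382046}{F{\left(-1338 \right)}} + \frac{88 \left(-4772\right)}{154 \left(-24\right) 154} = - \frac{382046}{-705 + 2 \left(-1338\right)} + \frac{88 \left(-4772\right)}{154 \left(-24\right) 154} = - \frac{382046}{-705 - 2676} - \frac{419936}{\left(-3696\right) 154} = - \frac{382046}{-3381} - \frac{419936}{-569184} = \left(-382046\right) \left(- \frac{1}{3381}\right) - - \frac{1193}{1617} = \frac{54578}{483} + \frac{1193}{1617} = \frac{4229945}{37191}$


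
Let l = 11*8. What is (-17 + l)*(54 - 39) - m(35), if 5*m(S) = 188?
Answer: 5137/5 ≈ 1027.4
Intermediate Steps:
m(S) = 188/5 (m(S) = (1/5)*188 = 188/5)
l = 88
(-17 + l)*(54 - 39) - m(35) = (-17 + 88)*(54 - 39) - 1*188/5 = 71*15 - 188/5 = 1065 - 188/5 = 5137/5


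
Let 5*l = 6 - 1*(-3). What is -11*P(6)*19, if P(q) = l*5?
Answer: -1881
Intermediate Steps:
l = 9/5 (l = (6 - 1*(-3))/5 = (6 + 3)/5 = (⅕)*9 = 9/5 ≈ 1.8000)
P(q) = 9 (P(q) = (9/5)*5 = 9)
-11*P(6)*19 = -11*9*19 = -99*19 = -1881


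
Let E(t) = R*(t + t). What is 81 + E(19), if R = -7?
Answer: -185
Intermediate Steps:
E(t) = -14*t (E(t) = -7*(t + t) = -14*t)
81 + E(19) = 81 - 14*19 = 81 - 266 = -185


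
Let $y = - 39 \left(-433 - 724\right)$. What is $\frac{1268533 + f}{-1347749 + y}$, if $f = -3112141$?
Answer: $\frac{70908}{50101} \approx 1.4153$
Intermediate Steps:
$y = 45123$ ($y = \left(-39\right) \left(-1157\right) = 45123$)
$\frac{1268533 + f}{-1347749 + y} = \frac{1268533 - 3112141}{-1347749 + 45123} = - \frac{1843608}{-1302626} = \left(-1843608\right) \left(- \frac{1}{1302626}\right) = \frac{70908}{50101}$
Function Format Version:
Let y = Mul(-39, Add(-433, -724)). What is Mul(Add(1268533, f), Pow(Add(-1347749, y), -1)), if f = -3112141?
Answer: Rational(70908, 50101) ≈ 1.4153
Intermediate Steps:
y = 45123 (y = Mul(-39, -1157) = 45123)
Mul(Add(1268533, f), Pow(Add(-1347749, y), -1)) = Mul(Add(1268533, -3112141), Pow(Add(-1347749, 45123), -1)) = Mul(-1843608, Pow(-1302626, -1)) = Mul(-1843608, Rational(-1, 1302626)) = Rational(70908, 50101)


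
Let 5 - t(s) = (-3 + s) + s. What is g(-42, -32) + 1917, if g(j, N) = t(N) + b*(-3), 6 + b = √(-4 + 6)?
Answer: 2007 - 3*√2 ≈ 2002.8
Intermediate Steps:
t(s) = 8 - 2*s (t(s) = 5 - ((-3 + s) + s) = 5 - (-3 + 2*s) = 5 + (3 - 2*s) = 8 - 2*s)
b = -6 + √2 (b = -6 + √(-4 + 6) = -6 + √2 ≈ -4.5858)
g(j, N) = 26 - 3*√2 - 2*N (g(j, N) = (8 - 2*N) + (-6 + √2)*(-3) = (8 - 2*N) + (18 - 3*√2) = 26 - 3*√2 - 2*N)
g(-42, -32) + 1917 = (26 - 3*√2 - 2*(-32)) + 1917 = (26 - 3*√2 + 64) + 1917 = (90 - 3*√2) + 1917 = 2007 - 3*√2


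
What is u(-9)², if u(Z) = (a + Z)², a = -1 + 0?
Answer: 10000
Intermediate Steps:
a = -1
u(Z) = (-1 + Z)²
u(-9)² = ((-1 - 9)²)² = ((-10)²)² = 100² = 10000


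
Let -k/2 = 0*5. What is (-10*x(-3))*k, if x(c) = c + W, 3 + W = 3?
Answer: 0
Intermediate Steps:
W = 0 (W = -3 + 3 = 0)
x(c) = c (x(c) = c + 0 = c)
k = 0 (k = -0*5 = -2*0 = 0)
(-10*x(-3))*k = -10*(-3)*0 = 30*0 = 0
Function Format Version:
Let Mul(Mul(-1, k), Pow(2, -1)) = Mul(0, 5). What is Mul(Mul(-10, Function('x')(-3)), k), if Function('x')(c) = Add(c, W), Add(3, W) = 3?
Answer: 0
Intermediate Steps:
W = 0 (W = Add(-3, 3) = 0)
Function('x')(c) = c (Function('x')(c) = Add(c, 0) = c)
k = 0 (k = Mul(-2, Mul(0, 5)) = Mul(-2, 0) = 0)
Mul(Mul(-10, Function('x')(-3)), k) = Mul(Mul(-10, -3), 0) = Mul(30, 0) = 0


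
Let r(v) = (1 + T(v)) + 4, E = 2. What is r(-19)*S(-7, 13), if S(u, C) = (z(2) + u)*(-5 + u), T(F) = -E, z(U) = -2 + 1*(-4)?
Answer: 468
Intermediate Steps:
z(U) = -6 (z(U) = -2 - 4 = -6)
T(F) = -2 (T(F) = -1*2 = -2)
r(v) = 3 (r(v) = (1 - 2) + 4 = -1 + 4 = 3)
S(u, C) = (-6 + u)*(-5 + u)
r(-19)*S(-7, 13) = 3*(30 + (-7)**2 - 11*(-7)) = 3*(30 + 49 + 77) = 3*156 = 468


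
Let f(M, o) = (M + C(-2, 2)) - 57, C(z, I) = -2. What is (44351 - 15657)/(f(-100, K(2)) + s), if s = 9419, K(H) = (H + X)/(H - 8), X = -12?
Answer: 14347/4630 ≈ 3.0987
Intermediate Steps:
K(H) = (-12 + H)/(-8 + H) (K(H) = (H - 12)/(H - 8) = (-12 + H)/(-8 + H))
f(M, o) = -59 + M (f(M, o) = (M - 2) - 57 = (-2 + M) - 57 = -59 + M)
(44351 - 15657)/(f(-100, K(2)) + s) = (44351 - 15657)/((-59 - 100) + 9419) = 28694/(-159 + 9419) = 28694/9260 = 28694*(1/9260) = 14347/4630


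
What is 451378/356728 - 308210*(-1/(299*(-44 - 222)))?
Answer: -2644544251/1013285884 ≈ -2.6099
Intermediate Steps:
451378/356728 - 308210*(-1/(299*(-44 - 222))) = 451378*(1/356728) - 308210/((-299*(-266))) = 225689/178364 - 308210/79534 = 225689/178364 - 308210*1/79534 = 225689/178364 - 22015/5681 = -2644544251/1013285884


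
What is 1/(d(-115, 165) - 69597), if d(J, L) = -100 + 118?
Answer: -1/69579 ≈ -1.4372e-5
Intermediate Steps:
d(J, L) = 18
1/(d(-115, 165) - 69597) = 1/(18 - 69597) = 1/(-69579) = -1/69579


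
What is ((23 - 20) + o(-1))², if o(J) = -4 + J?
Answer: 4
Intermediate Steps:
((23 - 20) + o(-1))² = ((23 - 20) + (-4 - 1))² = (3 - 5)² = (-2)² = 4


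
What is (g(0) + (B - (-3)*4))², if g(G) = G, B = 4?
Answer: 256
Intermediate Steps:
(g(0) + (B - (-3)*4))² = (0 + (4 - (-3)*4))² = (0 + (4 - 1*(-12)))² = (0 + (4 + 12))² = (0 + 16)² = 16² = 256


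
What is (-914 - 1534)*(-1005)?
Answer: 2460240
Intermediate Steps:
(-914 - 1534)*(-1005) = -2448*(-1005) = 2460240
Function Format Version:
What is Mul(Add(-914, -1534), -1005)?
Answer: 2460240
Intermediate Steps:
Mul(Add(-914, -1534), -1005) = Mul(-2448, -1005) = 2460240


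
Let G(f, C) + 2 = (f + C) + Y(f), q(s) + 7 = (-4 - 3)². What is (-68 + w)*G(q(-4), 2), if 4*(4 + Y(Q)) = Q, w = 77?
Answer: 873/2 ≈ 436.50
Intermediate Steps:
Y(Q) = -4 + Q/4
q(s) = 42 (q(s) = -7 + (-4 - 3)² = -7 + (-7)² = -7 + 49 = 42)
G(f, C) = -6 + C + 5*f/4 (G(f, C) = -2 + ((f + C) + (-4 + f/4)) = -2 + ((C + f) + (-4 + f/4)) = -2 + (-4 + C + 5*f/4) = -6 + C + 5*f/4)
(-68 + w)*G(q(-4), 2) = (-68 + 77)*(-6 + 2 + (5/4)*42) = 9*(-6 + 2 + 105/2) = 9*(97/2) = 873/2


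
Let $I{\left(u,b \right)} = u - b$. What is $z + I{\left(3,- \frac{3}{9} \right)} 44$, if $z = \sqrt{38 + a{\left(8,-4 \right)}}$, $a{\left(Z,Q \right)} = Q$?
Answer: $\frac{440}{3} + \sqrt{34} \approx 152.5$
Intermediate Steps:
$z = \sqrt{34}$ ($z = \sqrt{38 - 4} = \sqrt{34} \approx 5.8309$)
$z + I{\left(3,- \frac{3}{9} \right)} 44 = \sqrt{34} + \left(3 - - \frac{3}{9}\right) 44 = \sqrt{34} + \left(3 - \left(-3\right) \frac{1}{9}\right) 44 = \sqrt{34} + \left(3 - - \frac{1}{3}\right) 44 = \sqrt{34} + \left(3 + \frac{1}{3}\right) 44 = \sqrt{34} + \frac{10}{3} \cdot 44 = \sqrt{34} + \frac{440}{3} = \frac{440}{3} + \sqrt{34}$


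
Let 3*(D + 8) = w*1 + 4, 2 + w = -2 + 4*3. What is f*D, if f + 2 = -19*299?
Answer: 22732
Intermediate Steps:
w = 8 (w = -2 + (-2 + 4*3) = -2 + (-2 + 12) = -2 + 10 = 8)
f = -5683 (f = -2 - 19*299 = -2 - 5681 = -5683)
D = -4 (D = -8 + (8*1 + 4)/3 = -8 + (8 + 4)/3 = -8 + (⅓)*12 = -8 + 4 = -4)
f*D = -5683*(-4) = 22732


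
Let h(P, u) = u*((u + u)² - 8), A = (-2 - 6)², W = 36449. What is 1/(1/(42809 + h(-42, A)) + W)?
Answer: 1090873/39761229978 ≈ 2.7436e-5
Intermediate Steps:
A = 64 (A = (-8)² = 64)
h(P, u) = u*(-8 + 4*u²) (h(P, u) = u*((2*u)² - 8) = u*(4*u² - 8) = u*(-8 + 4*u²))
1/(1/(42809 + h(-42, A)) + W) = 1/(1/(42809 + 4*64*(-2 + 64²)) + 36449) = 1/(1/(42809 + 4*64*(-2 + 4096)) + 36449) = 1/(1/(42809 + 4*64*4094) + 36449) = 1/(1/(42809 + 1048064) + 36449) = 1/(1/1090873 + 36449) = 1/(39761229978/1090873) = 1090873/39761229978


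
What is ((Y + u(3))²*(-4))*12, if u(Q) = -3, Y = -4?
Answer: -2352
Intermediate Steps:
((Y + u(3))²*(-4))*12 = ((-4 - 3)²*(-4))*12 = ((-7)²*(-4))*12 = (49*(-4))*12 = -196*12 = -2352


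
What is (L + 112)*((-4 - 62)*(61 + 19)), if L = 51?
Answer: -860640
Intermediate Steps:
(L + 112)*((-4 - 62)*(61 + 19)) = (51 + 112)*((-4 - 62)*(61 + 19)) = 163*(-66*80) = 163*(-5280) = -860640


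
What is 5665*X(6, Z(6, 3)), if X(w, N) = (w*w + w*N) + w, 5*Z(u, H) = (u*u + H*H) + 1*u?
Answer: 584628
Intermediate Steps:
Z(u, H) = u/5 + H**2/5 + u**2/5 (Z(u, H) = ((u*u + H*H) + 1*u)/5 = ((u**2 + H**2) + u)/5 = ((H**2 + u**2) + u)/5 = (u + H**2 + u**2)/5 = u/5 + H**2/5 + u**2/5)
X(w, N) = w + w**2 + N*w (X(w, N) = (w**2 + N*w) + w = w + w**2 + N*w)
5665*X(6, Z(6, 3)) = 5665*(6*(1 + ((1/5)*6 + (1/5)*3**2 + (1/5)*6**2) + 6)) = 5665*(6*(1 + (6/5 + (1/5)*9 + (1/5)*36) + 6)) = 5665*(6*(1 + (6/5 + 9/5 + 36/5) + 6)) = 5665*(6*(1 + 51/5 + 6)) = 5665*(6*(86/5)) = 5665*(516/5) = 584628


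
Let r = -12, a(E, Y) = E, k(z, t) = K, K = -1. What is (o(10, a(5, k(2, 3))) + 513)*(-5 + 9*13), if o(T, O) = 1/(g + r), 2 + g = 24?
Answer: 287336/5 ≈ 57467.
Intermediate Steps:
g = 22 (g = -2 + 24 = 22)
k(z, t) = -1
o(T, O) = ⅒ (o(T, O) = 1/(22 - 12) = 1/10 = ⅒)
(o(10, a(5, k(2, 3))) + 513)*(-5 + 9*13) = (⅒ + 513)*(-5 + 9*13) = 5131*(-5 + 117)/10 = (5131/10)*112 = 287336/5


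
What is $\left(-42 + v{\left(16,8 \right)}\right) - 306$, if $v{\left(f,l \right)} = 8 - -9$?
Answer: $-331$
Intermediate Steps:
$v{\left(f,l \right)} = 17$ ($v{\left(f,l \right)} = 8 + 9 = 17$)
$\left(-42 + v{\left(16,8 \right)}\right) - 306 = \left(-42 + 17\right) - 306 = -25 - 306 = -331$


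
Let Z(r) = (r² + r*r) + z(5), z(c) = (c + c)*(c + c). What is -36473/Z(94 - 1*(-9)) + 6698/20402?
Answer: -300667091/217464918 ≈ -1.3826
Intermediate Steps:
z(c) = 4*c² (z(c) = (2*c)*(2*c) = 4*c²)
Z(r) = 100 + 2*r² (Z(r) = (r² + r*r) + 4*5² = (r² + r²) + 4*25 = 2*r² + 100 = 100 + 2*r²)
-36473/Z(94 - 1*(-9)) + 6698/20402 = -36473/(100 + 2*(94 - 1*(-9))²) + 6698/20402 = -36473/(100 + 2*(94 + 9)²) + 6698*(1/20402) = -36473/(100 + 2*103²) + 3349/10201 = -36473/(100 + 2*10609) + 3349/10201 = -36473/(100 + 21218) + 3349/10201 = -36473/21318 + 3349/10201 = -300667091/217464918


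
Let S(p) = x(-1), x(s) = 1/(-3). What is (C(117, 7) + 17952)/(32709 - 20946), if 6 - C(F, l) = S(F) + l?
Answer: 53854/35289 ≈ 1.5261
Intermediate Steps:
x(s) = -1/3 (x(s) = 1*(-1/3) = -1/3)
S(p) = -1/3
C(F, l) = 19/3 - l (C(F, l) = 6 - (-1/3 + l) = 6 + (1/3 - l) = 19/3 - l)
(C(117, 7) + 17952)/(32709 - 20946) = ((19/3 - 1*7) + 17952)/(32709 - 20946) = ((19/3 - 7) + 17952)/11763 = (-2/3 + 17952)*(1/11763) = (53854/3)*(1/11763) = 53854/35289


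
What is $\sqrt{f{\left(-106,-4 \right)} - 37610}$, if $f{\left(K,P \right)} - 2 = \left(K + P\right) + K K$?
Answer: $i \sqrt{26482} \approx 162.73 i$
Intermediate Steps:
$f{\left(K,P \right)} = 2 + K + P + K^{2}$ ($f{\left(K,P \right)} = 2 + \left(\left(K + P\right) + K K\right) = 2 + \left(\left(K + P\right) + K^{2}\right) = 2 + \left(K + P + K^{2}\right) = 2 + K + P + K^{2}$)
$\sqrt{f{\left(-106,-4 \right)} - 37610} = \sqrt{\left(2 - 106 - 4 + \left(-106\right)^{2}\right) - 37610} = \sqrt{\left(2 - 106 - 4 + 11236\right) - 37610} = \sqrt{11128 - 37610} = \sqrt{-26482} = i \sqrt{26482}$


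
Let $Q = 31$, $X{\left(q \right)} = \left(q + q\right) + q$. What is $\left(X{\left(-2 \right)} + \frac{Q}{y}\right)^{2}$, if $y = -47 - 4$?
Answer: $\frac{113569}{2601} \approx 43.664$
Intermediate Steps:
$X{\left(q \right)} = 3 q$ ($X{\left(q \right)} = 2 q + q = 3 q$)
$y = -51$ ($y = -47 - 4 = -51$)
$\left(X{\left(-2 \right)} + \frac{Q}{y}\right)^{2} = \left(3 \left(-2\right) + \frac{31}{-51}\right)^{2} = \left(-6 + 31 \left(- \frac{1}{51}\right)\right)^{2} = \left(-6 - \frac{31}{51}\right)^{2} = \left(- \frac{337}{51}\right)^{2} = \frac{113569}{2601}$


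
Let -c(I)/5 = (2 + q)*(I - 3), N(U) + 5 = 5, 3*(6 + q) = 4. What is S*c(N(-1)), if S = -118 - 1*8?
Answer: 5040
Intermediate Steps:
q = -14/3 (q = -6 + (1/3)*4 = -6 + 4/3 = -14/3 ≈ -4.6667)
N(U) = 0 (N(U) = -5 + 5 = 0)
S = -126 (S = -118 - 8 = -126)
c(I) = -40 + 40*I/3 (c(I) = -5*(2 - 14/3)*(I - 3) = -(-40)*(-3 + I)/3 = -5*(8 - 8*I/3) = -40 + 40*I/3)
S*c(N(-1)) = -126*(-40 + (40/3)*0) = -126*(-40 + 0) = -126*(-40) = 5040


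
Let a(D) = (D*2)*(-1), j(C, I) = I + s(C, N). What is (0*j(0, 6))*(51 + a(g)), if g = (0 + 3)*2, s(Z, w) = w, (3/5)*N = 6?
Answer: 0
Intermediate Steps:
N = 10 (N = (5/3)*6 = 10)
j(C, I) = 10 + I (j(C, I) = I + 10 = 10 + I)
g = 6 (g = 3*2 = 6)
a(D) = -2*D (a(D) = (2*D)*(-1) = -2*D)
(0*j(0, 6))*(51 + a(g)) = (0*(10 + 6))*(51 - 2*6) = (0*16)*(51 - 12) = 0*39 = 0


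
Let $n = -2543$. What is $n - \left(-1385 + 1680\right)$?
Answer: $-2838$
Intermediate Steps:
$n - \left(-1385 + 1680\right) = -2543 - \left(-1385 + 1680\right) = -2543 - 295 = -2838$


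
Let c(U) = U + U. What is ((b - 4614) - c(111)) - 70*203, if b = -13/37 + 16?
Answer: -704123/37 ≈ -19030.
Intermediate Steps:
b = 579/37 (b = -13*1/37 + 16 = -13/37 + 16 = 579/37 ≈ 15.649)
c(U) = 2*U
((b - 4614) - c(111)) - 70*203 = ((579/37 - 4614) - 2*111) - 70*203 = (-170139/37 - 1*222) - 1*14210 = (-170139/37 - 222) - 14210 = -178353/37 - 14210 = -704123/37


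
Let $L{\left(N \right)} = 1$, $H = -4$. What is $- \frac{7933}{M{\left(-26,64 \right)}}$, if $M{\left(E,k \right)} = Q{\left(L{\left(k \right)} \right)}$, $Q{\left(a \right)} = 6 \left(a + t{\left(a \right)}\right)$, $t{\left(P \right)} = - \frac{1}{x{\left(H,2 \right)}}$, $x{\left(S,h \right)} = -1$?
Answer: $- \frac{7933}{12} \approx -661.08$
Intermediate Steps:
$t{\left(P \right)} = 1$ ($t{\left(P \right)} = - \frac{1}{-1} = \left(-1\right) \left(-1\right) = 1$)
$Q{\left(a \right)} = 6 + 6 a$ ($Q{\left(a \right)} = 6 \left(a + 1\right) = 6 \left(1 + a\right) = 6 + 6 a$)
$M{\left(E,k \right)} = 12$ ($M{\left(E,k \right)} = 6 + 6 \cdot 1 = 6 + 6 = 12$)
$- \frac{7933}{M{\left(-26,64 \right)}} = - \frac{7933}{12}$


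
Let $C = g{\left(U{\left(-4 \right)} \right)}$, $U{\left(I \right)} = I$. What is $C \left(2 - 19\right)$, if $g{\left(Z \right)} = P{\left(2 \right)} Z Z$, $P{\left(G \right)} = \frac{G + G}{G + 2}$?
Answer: $-272$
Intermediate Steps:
$P{\left(G \right)} = \frac{2 G}{2 + G}$
$g{\left(Z \right)} = Z^{2}$ ($g{\left(Z \right)} = 2 \cdot 2 \frac{1}{2 + 2} Z Z = 2 \cdot 2 \cdot \frac{1}{4} Z Z = 1 Z Z = Z Z = Z^{2}$)
$C = 16$ ($C = \left(-4\right)^{2} = 16$)
$C \left(2 - 19\right) = 16 \left(2 - 19\right) = 16 \left(-17\right) = -272$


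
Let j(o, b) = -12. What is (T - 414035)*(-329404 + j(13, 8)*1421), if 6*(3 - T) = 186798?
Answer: 154230085240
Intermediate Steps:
T = -31130 (T = 3 - ⅙*186798 = 3 - 31133 = -31130)
(T - 414035)*(-329404 + j(13, 8)*1421) = (-31130 - 414035)*(-329404 - 12*1421) = -445165*(-329404 - 17052) = -445165*(-346456) = 154230085240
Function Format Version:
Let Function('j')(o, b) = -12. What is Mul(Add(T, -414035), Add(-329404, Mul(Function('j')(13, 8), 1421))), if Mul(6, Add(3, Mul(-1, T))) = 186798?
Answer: 154230085240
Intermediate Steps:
T = -31130 (T = Add(3, Mul(Rational(-1, 6), 186798)) = Add(3, -31133) = -31130)
Mul(Add(T, -414035), Add(-329404, Mul(Function('j')(13, 8), 1421))) = Mul(Add(-31130, -414035), Add(-329404, Mul(-12, 1421))) = Mul(-445165, Add(-329404, -17052)) = Mul(-445165, -346456) = 154230085240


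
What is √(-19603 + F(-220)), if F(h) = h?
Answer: I*√19823 ≈ 140.79*I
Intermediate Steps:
√(-19603 + F(-220)) = √(-19603 - 220) = √(-19823) = I*√19823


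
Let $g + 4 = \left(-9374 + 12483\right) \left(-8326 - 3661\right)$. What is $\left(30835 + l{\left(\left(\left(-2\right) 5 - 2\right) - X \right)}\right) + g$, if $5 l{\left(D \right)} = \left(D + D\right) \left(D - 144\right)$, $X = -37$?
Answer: $-37237942$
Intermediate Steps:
$g = -37267587$ ($g = -4 + \left(-9374 + 12483\right) \left(-8326 - 3661\right) = -4 + 3109 \left(-11987\right) = -4 - 37267583 = -37267587$)
$l{\left(D \right)} = \frac{2 D \left(-144 + D\right)}{5}$ ($l{\left(D \right)} = \frac{\left(D + D\right) \left(D - 144\right)}{5} = \frac{2 D \left(-144 + D\right)}{5}$)
$\left(30835 + l{\left(\left(\left(-2\right) 5 - 2\right) - X \right)}\right) + g = \left(30835 + \frac{2 \left(\left(\left(-2\right) 5 - 2\right) - -37\right) \left(-144 - -25\right)}{5}\right) - 37267587 = \left(30835 + \frac{2 \left(\left(-10 - 2\right) + 37\right) \left(-144 + \left(\left(-10 - 2\right) + 37\right)\right)}{5}\right) - 37267587 = \left(30835 + \frac{2 \left(-12 + 37\right) \left(-144 + \left(-12 + 37\right)\right)}{5}\right) - 37267587 = \left(30835 + \frac{2}{5} \cdot 25 \left(-144 + 25\right)\right) - 37267587 = \left(30835 + \frac{2}{5} \cdot 25 \left(-119\right)\right) - 37267587 = \left(30835 - 1190\right) - 37267587 = 29645 - 37267587 = -37237942$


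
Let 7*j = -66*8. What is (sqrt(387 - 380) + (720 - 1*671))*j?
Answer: -3696 - 528*sqrt(7)/7 ≈ -3895.6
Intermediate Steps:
j = -528/7 (j = (-66*8)/7 = (1/7)*(-528) = -528/7 ≈ -75.429)
(sqrt(387 - 380) + (720 - 1*671))*j = (sqrt(387 - 380) + (720 - 1*671))*(-528/7) = (sqrt(7) + (720 - 671))*(-528/7) = (sqrt(7) + 49)*(-528/7) = (49 + sqrt(7))*(-528/7) = -3696 - 528*sqrt(7)/7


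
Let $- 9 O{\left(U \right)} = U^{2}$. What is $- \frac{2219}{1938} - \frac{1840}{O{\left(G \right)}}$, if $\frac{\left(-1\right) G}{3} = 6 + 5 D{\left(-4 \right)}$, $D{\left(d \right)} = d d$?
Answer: $- \frac{3211451}{3583362} \approx -0.89621$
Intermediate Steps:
$D{\left(d \right)} = d^{2}$
$G = -258$ ($G = - 3 \left(6 + 5 \left(-4\right)^{2}\right) = - 3 \left(6 + 5 \cdot 16\right) = - 3 \left(6 + 80\right) = \left(-3\right) 86 = -258$)
$O{\left(U \right)} = - \frac{U^{2}}{9}$
$- \frac{2219}{1938} - \frac{1840}{O{\left(G \right)}} = - \frac{2219}{1938} - \frac{1840}{\left(- \frac{1}{9}\right) \left(-258\right)^{2}} = \left(-2219\right) \frac{1}{1938} - \frac{1840}{\left(- \frac{1}{9}\right) 66564} = - \frac{2219}{1938} - \frac{1840}{-7396} = - \frac{2219}{1938} - - \frac{460}{1849} = - \frac{2219}{1938} + \frac{460}{1849} = - \frac{3211451}{3583362}$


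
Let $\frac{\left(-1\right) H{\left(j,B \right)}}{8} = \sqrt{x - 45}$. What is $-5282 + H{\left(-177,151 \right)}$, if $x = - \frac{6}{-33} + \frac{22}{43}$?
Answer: $-5282 - \frac{8 i \sqrt{9912661}}{473} \approx -5282.0 - 53.251 i$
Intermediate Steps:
$x = \frac{328}{473}$ ($x = \left(-6\right) \left(- \frac{1}{33}\right) + 22 \cdot \frac{1}{43} = \frac{2}{11} + \frac{22}{43} = \frac{328}{473} \approx 0.69345$)
$H{\left(j,B \right)} = - \frac{8 i \sqrt{9912661}}{473}$ ($H{\left(j,B \right)} = - 8 \sqrt{\frac{328}{473} - 45} = - 8 \sqrt{- \frac{20957}{473}} = - 8 \frac{i \sqrt{9912661}}{473} = - \frac{8 i \sqrt{9912661}}{473}$)
$-5282 + H{\left(-177,151 \right)} = -5282 - \frac{8 i \sqrt{9912661}}{473}$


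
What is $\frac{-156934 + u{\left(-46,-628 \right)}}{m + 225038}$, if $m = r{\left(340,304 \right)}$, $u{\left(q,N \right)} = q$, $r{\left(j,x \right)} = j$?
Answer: $- \frac{78490}{112689} \approx -0.69652$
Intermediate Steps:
$m = 340$
$\frac{-156934 + u{\left(-46,-628 \right)}}{m + 225038} = \frac{-156934 - 46}{340 + 225038} = - \frac{156980}{225378} = \left(-156980\right) \frac{1}{225378} = - \frac{78490}{112689}$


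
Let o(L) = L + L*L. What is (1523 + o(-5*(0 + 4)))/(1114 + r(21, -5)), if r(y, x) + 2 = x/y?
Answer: 39963/23347 ≈ 1.7117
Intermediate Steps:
r(y, x) = -2 + x/y
o(L) = L + L²
(1523 + o(-5*(0 + 4)))/(1114 + r(21, -5)) = (1523 + (-5*(0 + 4))*(1 - 5*(0 + 4)))/(1114 + (-2 - 5/21)) = (1523 + (-5*4)*(1 - 5*4))/(1114 + (-2 - 5*1/21)) = (1523 - 20*(1 - 20))/(1114 + (-2 - 5/21)) = (1523 - 20*(-19))/(1114 - 47/21) = (1523 + 380)/(23347/21) = 1903*(21/23347) = 39963/23347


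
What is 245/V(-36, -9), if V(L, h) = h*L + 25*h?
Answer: 245/99 ≈ 2.4747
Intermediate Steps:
V(L, h) = 25*h + L*h (V(L, h) = L*h + 25*h = 25*h + L*h)
245/V(-36, -9) = 245/((-9*(25 - 36))) = 245/((-9*(-11))) = 245/99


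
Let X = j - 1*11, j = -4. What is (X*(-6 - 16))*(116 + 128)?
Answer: 80520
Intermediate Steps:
X = -15 (X = -4 - 1*11 = -4 - 11 = -15)
(X*(-6 - 16))*(116 + 128) = (-15*(-6 - 16))*(116 + 128) = -15*(-22)*244 = 330*244 = 80520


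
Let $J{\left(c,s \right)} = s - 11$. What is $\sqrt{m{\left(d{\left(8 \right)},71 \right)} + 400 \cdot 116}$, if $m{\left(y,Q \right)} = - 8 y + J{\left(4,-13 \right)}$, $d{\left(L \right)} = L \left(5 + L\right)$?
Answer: $2 \sqrt{11386} \approx 213.41$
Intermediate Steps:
$J{\left(c,s \right)} = -11 + s$
$m{\left(y,Q \right)} = -24 - 8 y$ ($m{\left(y,Q \right)} = - 8 y - 24 = -24 - 8 y$)
$\sqrt{m{\left(d{\left(8 \right)},71 \right)} + 400 \cdot 116} = \sqrt{\left(-24 - 8 \cdot 8 \left(5 + 8\right)\right) + 400 \cdot 116} = \sqrt{\left(-24 - 8 \cdot 8 \cdot 13\right) + 46400} = \sqrt{\left(-24 - 832\right) + 46400} = \sqrt{-856 + 46400} = \sqrt{45544} = 2 \sqrt{11386}$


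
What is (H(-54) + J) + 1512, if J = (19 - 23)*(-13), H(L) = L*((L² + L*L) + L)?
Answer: -310448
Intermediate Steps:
H(L) = L*(L + 2*L²) (H(L) = L*((L² + L²) + L) = L*(2*L² + L) = L*(L + 2*L²))
J = 52 (J = -4*(-13) = 52)
(H(-54) + J) + 1512 = ((-54)²*(1 + 2*(-54)) + 52) + 1512 = (2916*(1 - 108) + 52) + 1512 = (2916*(-107) + 52) + 1512 = (-312012 + 52) + 1512 = -311960 + 1512 = -310448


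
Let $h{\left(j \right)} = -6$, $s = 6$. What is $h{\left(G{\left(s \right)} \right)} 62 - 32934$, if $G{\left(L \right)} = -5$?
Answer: $-33306$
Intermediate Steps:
$h{\left(G{\left(s \right)} \right)} 62 - 32934 = \left(-6\right) 62 - 32934 = -372 - 32934 = -33306$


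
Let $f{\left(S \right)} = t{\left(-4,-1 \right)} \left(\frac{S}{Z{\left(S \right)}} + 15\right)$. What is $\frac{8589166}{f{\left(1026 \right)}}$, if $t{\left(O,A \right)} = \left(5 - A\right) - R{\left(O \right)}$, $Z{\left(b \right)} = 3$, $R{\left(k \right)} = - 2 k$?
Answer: $- \frac{4294583}{357} \approx -12030.0$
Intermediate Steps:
$t{\left(O,A \right)} = 5 - A + 2 O$ ($t{\left(O,A \right)} = \left(5 - A\right) - - 2 O = \left(5 - A\right) + 2 O = 5 - A + 2 O$)
$f{\left(S \right)} = -30 - \frac{2 S}{3}$ ($f{\left(S \right)} = \left(5 - -1 + 2 \left(-4\right)\right) \left(\frac{S}{3} + 15\right) = \left(5 + 1 - 8\right) \left(S \frac{1}{3} + 15\right) = - 2 \left(\frac{S}{3} + 15\right) = - 2 \left(15 + \frac{S}{3}\right) = -30 - \frac{2 S}{3}$)
$\frac{8589166}{f{\left(1026 \right)}} = \frac{8589166}{-30 - 684} = \frac{8589166}{-714} = 8589166 \left(- \frac{1}{714}\right) = - \frac{4294583}{357}$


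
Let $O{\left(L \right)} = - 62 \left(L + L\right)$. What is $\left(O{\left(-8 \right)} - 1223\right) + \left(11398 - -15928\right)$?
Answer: $27095$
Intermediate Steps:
$O{\left(L \right)} = - 124 L$ ($O{\left(L \right)} = - 62 \cdot 2 L = - 124 L$)
$\left(O{\left(-8 \right)} - 1223\right) + \left(11398 - -15928\right) = \left(\left(-124\right) \left(-8\right) - 1223\right) + \left(11398 - -15928\right) = \left(992 - 1223\right) + \left(11398 + 15928\right) = -231 + 27326 = 27095$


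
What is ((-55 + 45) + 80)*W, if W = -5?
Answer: -350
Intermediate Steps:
((-55 + 45) + 80)*W = ((-55 + 45) + 80)*(-5) = (-10 + 80)*(-5) = 70*(-5) = -350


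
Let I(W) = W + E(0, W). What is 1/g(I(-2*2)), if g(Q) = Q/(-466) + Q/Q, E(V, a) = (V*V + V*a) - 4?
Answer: 233/237 ≈ 0.98312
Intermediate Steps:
E(V, a) = -4 + V**2 + V*a (E(V, a) = (V**2 + V*a) - 4 = -4 + V**2 + V*a)
I(W) = -4 + W (I(W) = W + (-4 + 0**2 + 0*W) = W + (-4 + 0 + 0) = W - 4 = -4 + W)
g(Q) = 1 - Q/466 (g(Q) = Q*(-1/466) + 1 = -Q/466 + 1 = 1 - Q/466)
1/g(I(-2*2)) = 1/(1 - (-4 - 2*2)/466) = 1/(1 - (-4 - 4)/466) = 1/(1 - 1/466*(-8)) = 1/(1 + 4/233) = 1/(237/233) = 233/237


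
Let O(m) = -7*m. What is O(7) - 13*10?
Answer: -179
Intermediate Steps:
O(7) - 13*10 = -7*7 - 13*10 = -49 - 1*130 = -49 - 130 = -179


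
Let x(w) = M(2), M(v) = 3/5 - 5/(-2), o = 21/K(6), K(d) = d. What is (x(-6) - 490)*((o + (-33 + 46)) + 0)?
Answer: -160677/20 ≈ -8033.9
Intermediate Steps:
o = 7/2 (o = 21/6 = 21*(⅙) = 7/2 ≈ 3.5000)
M(v) = 31/10 (M(v) = 3*(⅕) - 5*(-½) = ⅗ + 5/2 = 31/10)
x(w) = 31/10
(x(-6) - 490)*((o + (-33 + 46)) + 0) = (31/10 - 490)*((7/2 + (-33 + 46)) + 0) = -4869*((7/2 + 13) + 0)/10 = -4869*(33/2 + 0)/10 = -4869/10*33/2 = -160677/20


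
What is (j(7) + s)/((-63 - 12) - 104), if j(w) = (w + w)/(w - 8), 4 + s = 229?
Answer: -211/179 ≈ -1.1788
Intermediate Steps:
s = 225 (s = -4 + 229 = 225)
j(w) = 2*w/(-8 + w) (j(w) = (2*w)/(-8 + w) = 2*w/(-8 + w))
(j(7) + s)/((-63 - 12) - 104) = (2*7/(-8 + 7) + 225)/((-63 - 12) - 104) = (2*7/(-1) + 225)/(-75 - 104) = (2*7*(-1) + 225)/(-179) = (-14 + 225)*(-1/179) = 211*(-1/179) = -211/179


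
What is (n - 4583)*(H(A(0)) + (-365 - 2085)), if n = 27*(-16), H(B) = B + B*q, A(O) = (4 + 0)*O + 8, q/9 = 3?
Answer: 11163390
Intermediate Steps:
q = 27 (q = 9*3 = 27)
A(O) = 8 + 4*O (A(O) = 4*O + 8 = 8 + 4*O)
H(B) = 28*B (H(B) = B + B*27 = B + 27*B = 28*B)
n = -432
(n - 4583)*(H(A(0)) + (-365 - 2085)) = (-432 - 4583)*(28*(8 + 4*0) + (-365 - 2085)) = -5015*(28*(8 + 0) - 2450) = -5015*(28*8 - 2450) = -5015*(224 - 2450) = -5015*(-2226) = 11163390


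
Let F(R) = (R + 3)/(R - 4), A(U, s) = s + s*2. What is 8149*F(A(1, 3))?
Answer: 97788/5 ≈ 19558.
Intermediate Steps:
A(U, s) = 3*s (A(U, s) = s + 2*s = 3*s)
F(R) = (3 + R)/(-4 + R)
8149*F(A(1, 3)) = 8149*((3 + 3*3)/(-4 + 3*3)) = 8149*((3 + 9)/(-4 + 9)) = 8149*(12/5) = 97788/5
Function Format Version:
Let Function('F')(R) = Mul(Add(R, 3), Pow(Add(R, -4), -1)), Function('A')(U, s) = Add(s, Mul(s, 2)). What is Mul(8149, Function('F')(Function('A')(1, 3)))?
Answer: Rational(97788, 5) ≈ 19558.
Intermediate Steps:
Function('A')(U, s) = Mul(3, s) (Function('A')(U, s) = Add(s, Mul(2, s)) = Mul(3, s))
Function('F')(R) = Mul(Pow(Add(-4, R), -1), Add(3, R)) (Function('F')(R) = Mul(Add(3, R), Pow(Add(-4, R), -1)) = Mul(Pow(Add(-4, R), -1), Add(3, R)))
Mul(8149, Function('F')(Function('A')(1, 3))) = Mul(8149, Mul(Pow(Add(-4, Mul(3, 3)), -1), Add(3, Mul(3, 3)))) = Mul(8149, Mul(Pow(Add(-4, 9), -1), Add(3, 9))) = Mul(8149, Mul(Pow(5, -1), 12)) = Mul(8149, Mul(Rational(1, 5), 12)) = Mul(8149, Rational(12, 5)) = Rational(97788, 5)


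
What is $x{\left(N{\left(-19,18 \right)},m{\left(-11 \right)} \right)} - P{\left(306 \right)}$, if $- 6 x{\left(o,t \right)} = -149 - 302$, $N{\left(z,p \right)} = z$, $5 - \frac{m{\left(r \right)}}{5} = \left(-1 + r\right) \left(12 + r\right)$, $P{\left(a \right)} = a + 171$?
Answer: $- \frac{2411}{6} \approx -401.83$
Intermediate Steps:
$P{\left(a \right)} = 171 + a$
$m{\left(r \right)} = 25 - 5 \left(-1 + r\right) \left(12 + r\right)$
$x{\left(o,t \right)} = \frac{451}{6}$ ($x{\left(o,t \right)} = - \frac{-149 - 302}{6} = \left(- \frac{1}{6}\right) \left(-451\right) = \frac{451}{6}$)
$x{\left(N{\left(-19,18 \right)},m{\left(-11 \right)} \right)} - P{\left(306 \right)} = \frac{451}{6} - \left(171 + 306\right) = \frac{451}{6} - 477 = - \frac{2411}{6}$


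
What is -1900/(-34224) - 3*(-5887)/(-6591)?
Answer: -49325597/18797532 ≈ -2.6240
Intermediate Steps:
-1900/(-34224) - 3*(-5887)/(-6591) = -1900*(-1/34224) + 17661*(-1/6591) = 475/8556 - 5887/2197 = -49325597/18797532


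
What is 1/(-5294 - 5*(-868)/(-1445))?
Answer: -289/1530834 ≈ -0.00018879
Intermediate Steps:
1/(-5294 - 5*(-868)/(-1445)) = 1/(-5294 + 4340*(-1/1445)) = 1/(-5294 - 868/289) = 1/(-1530834/289) = -289/1530834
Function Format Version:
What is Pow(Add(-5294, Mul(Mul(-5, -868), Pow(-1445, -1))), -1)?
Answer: Rational(-289, 1530834) ≈ -0.00018879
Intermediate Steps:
Pow(Add(-5294, Mul(Mul(-5, -868), Pow(-1445, -1))), -1) = Pow(Add(-5294, Mul(4340, Rational(-1, 1445))), -1) = Pow(Add(-5294, Rational(-868, 289)), -1) = Pow(Rational(-1530834, 289), -1) = Rational(-289, 1530834)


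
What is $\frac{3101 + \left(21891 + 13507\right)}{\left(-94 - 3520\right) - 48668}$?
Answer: $- \frac{38499}{52282} \approx -0.73637$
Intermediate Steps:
$\frac{3101 + \left(21891 + 13507\right)}{\left(-94 - 3520\right) - 48668} = \frac{3101 + 35398}{\left(-94 - 3520\right) - 48668} = \frac{38499}{-3614 - 48668} = \frac{38499}{-52282} = 38499 \left(- \frac{1}{52282}\right) = - \frac{38499}{52282}$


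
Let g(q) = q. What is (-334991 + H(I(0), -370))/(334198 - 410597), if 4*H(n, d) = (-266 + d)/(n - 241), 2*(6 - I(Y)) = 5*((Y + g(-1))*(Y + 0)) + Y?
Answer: 78722726/17953765 ≈ 4.3848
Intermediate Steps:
I(Y) = 6 - Y/2 - 5*Y*(-1 + Y)/2 (I(Y) = 6 - (5*((Y - 1)*(Y + 0)) + Y)/2 = 6 - (5*((-1 + Y)*Y) + Y)/2 = 6 - (5*(Y*(-1 + Y)) + Y)/2 = 6 - (5*Y*(-1 + Y) + Y)/2 = 6 - (Y + 5*Y*(-1 + Y))/2 = 6 + (-Y/2 - 5*Y*(-1 + Y)/2) = 6 - Y/2 - 5*Y*(-1 + Y)/2)
H(n, d) = (-266 + d)/(4*(-241 + n)) (H(n, d) = ((-266 + d)/(n - 241))/4 = ((-266 + d)/(-241 + n))/4 = (-266 + d)/(4*(-241 + n)))
(-334991 + H(I(0), -370))/(334198 - 410597) = (-334991 + (-266 - 370)/(4*(-241 + (6 + 2*0 - 5/2*0**2))))/(334198 - 410597) = (-334991 + (1/4)*(-636)/(-241 + (6 + 0 - 5/2*0)))/(-76399) = (-334991 + (1/4)*(-636)/(-241 + (6 + 0 + 0)))*(-1/76399) = (-334991 + (1/4)*(-636)/(-241 + 6))*(-1/76399) = (-334991 + (1/4)*(-636)/(-235))*(-1/76399) = (-334991 + (1/4)*(-1/235)*(-636))*(-1/76399) = (-334991 + 159/235)*(-1/76399) = -78722726/235*(-1/76399) = 78722726/17953765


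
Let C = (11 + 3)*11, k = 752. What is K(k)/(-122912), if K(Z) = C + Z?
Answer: -453/61456 ≈ -0.0073711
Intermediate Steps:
C = 154 (C = 14*11 = 154)
K(Z) = 154 + Z
K(k)/(-122912) = (154 + 752)/(-122912) = 906*(-1/122912) = -453/61456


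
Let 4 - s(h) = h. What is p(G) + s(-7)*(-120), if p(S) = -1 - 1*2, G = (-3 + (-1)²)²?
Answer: -1323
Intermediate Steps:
s(h) = 4 - h
G = 4 (G = (-3 + 1)² = (-2)² = 4)
p(S) = -3 (p(S) = -1 - 2 = -3)
p(G) + s(-7)*(-120) = -3 + (4 - 1*(-7))*(-120) = -3 + (4 + 7)*(-120) = -3 + 11*(-120) = -3 - 1320 = -1323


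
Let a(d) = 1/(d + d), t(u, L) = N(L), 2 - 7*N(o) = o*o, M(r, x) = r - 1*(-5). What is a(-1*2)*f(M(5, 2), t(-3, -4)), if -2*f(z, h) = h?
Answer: -1/4 ≈ -0.25000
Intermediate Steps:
M(r, x) = 5 + r (M(r, x) = r + 5 = 5 + r)
N(o) = 2/7 - o**2/7 (N(o) = 2/7 - o*o/7 = 2/7 - o**2/7)
t(u, L) = 2/7 - L**2/7
f(z, h) = -h/2
a(d) = 1/(2*d)
a(-1*2)*f(M(5, 2), t(-3, -4)) = (1/(2*((-1*2))))*(-(2/7 - 1/7*(-4)**2)/2) = ((1/2)/(-2))*(-(2/7 - 1/7*16)/2) = ((1/2)*(-1/2))*(-(2/7 - 16/7)/2) = -(-1)*(-2)/8 = -1/4*1 = -1/4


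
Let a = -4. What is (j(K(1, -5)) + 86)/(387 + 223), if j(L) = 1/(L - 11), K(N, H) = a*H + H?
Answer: 69/488 ≈ 0.14139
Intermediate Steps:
K(N, H) = -3*H (K(N, H) = -4*H + H = -3*H)
j(L) = 1/(-11 + L)
(j(K(1, -5)) + 86)/(387 + 223) = (1/(-11 - 3*(-5)) + 86)/(387 + 223) = (1/(-11 + 15) + 86)/610 = (1/4 + 86)*(1/610) = (¼ + 86)*(1/610) = (345/4)*(1/610) = 69/488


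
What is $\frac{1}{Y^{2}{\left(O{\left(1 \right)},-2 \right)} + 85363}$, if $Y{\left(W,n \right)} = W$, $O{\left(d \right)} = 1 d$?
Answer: $\frac{1}{85364} \approx 1.1715 \cdot 10^{-5}$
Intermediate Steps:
$O{\left(d \right)} = d$
$\frac{1}{Y^{2}{\left(O{\left(1 \right)},-2 \right)} + 85363} = \frac{1}{1^{2} + 85363} = \frac{1}{1 + 85363} = \frac{1}{85364}$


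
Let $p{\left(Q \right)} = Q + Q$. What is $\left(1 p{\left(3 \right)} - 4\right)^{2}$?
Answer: $4$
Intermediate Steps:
$p{\left(Q \right)} = 2 Q$
$\left(1 p{\left(3 \right)} - 4\right)^{2} = \left(1 \cdot 2 \cdot 3 - 4\right)^{2} = \left(1 \cdot 6 - 4\right)^{2} = \left(6 - 4\right)^{2} = 2^{2} = 4$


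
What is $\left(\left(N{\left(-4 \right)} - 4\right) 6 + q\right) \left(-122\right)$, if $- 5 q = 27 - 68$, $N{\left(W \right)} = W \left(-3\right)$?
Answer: $- \frac{34282}{5} \approx -6856.4$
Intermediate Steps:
$N{\left(W \right)} = - 3 W$
$q = \frac{41}{5}$ ($q = - \frac{27 - 68}{5} = \left(- \frac{1}{5}\right) \left(-41\right) = \frac{41}{5} \approx 8.2$)
$\left(\left(N{\left(-4 \right)} - 4\right) 6 + q\right) \left(-122\right) = \left(\left(\left(-3\right) \left(-4\right) - 4\right) 6 + \frac{41}{5}\right) \left(-122\right) = \left(\left(12 - 4\right) 6 + \frac{41}{5}\right) \left(-122\right) = \left(8 \cdot 6 + \frac{41}{5}\right) \left(-122\right) = \left(48 + \frac{41}{5}\right) \left(-122\right) = \frac{281}{5} \left(-122\right) = - \frac{34282}{5}$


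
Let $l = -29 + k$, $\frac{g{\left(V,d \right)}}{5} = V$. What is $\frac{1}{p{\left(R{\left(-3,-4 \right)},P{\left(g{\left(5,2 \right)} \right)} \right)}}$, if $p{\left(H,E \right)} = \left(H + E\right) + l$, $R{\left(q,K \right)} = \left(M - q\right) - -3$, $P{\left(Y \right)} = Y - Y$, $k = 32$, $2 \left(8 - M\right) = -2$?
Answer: $\frac{1}{18} \approx 0.055556$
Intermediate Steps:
$g{\left(V,d \right)} = 5 V$
$M = 9$ ($M = 8 - -1 = 8 + 1 = 9$)
$l = 3$ ($l = -29 + 32 = 3$)
$P{\left(Y \right)} = 0$
$R{\left(q,K \right)} = 12 - q$ ($R{\left(q,K \right)} = \left(9 - q\right) - -3 = \left(9 - q\right) + 3 = 12 - q$)
$p{\left(H,E \right)} = 3 + E + H$ ($p{\left(H,E \right)} = \left(H + E\right) + 3 = \left(E + H\right) + 3 = 3 + E + H$)
$\frac{1}{p{\left(R{\left(-3,-4 \right)},P{\left(g{\left(5,2 \right)} \right)} \right)}} = \frac{1}{3 + 0 + \left(12 - -3\right)} = \frac{1}{3 + 0 + \left(12 + 3\right)} = \frac{1}{3 + 0 + 15} = \frac{1}{18}$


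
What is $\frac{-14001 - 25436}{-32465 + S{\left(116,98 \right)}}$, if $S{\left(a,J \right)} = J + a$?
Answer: $\frac{39437}{32251} \approx 1.2228$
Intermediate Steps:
$\frac{-14001 - 25436}{-32465 + S{\left(116,98 \right)}} = \frac{-14001 - 25436}{-32465 + \left(98 + 116\right)} = - \frac{39437}{-32465 + 214} = - \frac{39437}{-32251} = \left(-39437\right) \left(- \frac{1}{32251}\right) = \frac{39437}{32251}$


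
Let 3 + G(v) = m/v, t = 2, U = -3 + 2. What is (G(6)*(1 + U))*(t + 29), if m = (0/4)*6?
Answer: 0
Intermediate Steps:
U = -1
m = 0 (m = (0*(¼))*6 = 0*6 = 0)
G(v) = -3 (G(v) = -3 + 0/v = -3 + 0 = -3)
(G(6)*(1 + U))*(t + 29) = (-3*(1 - 1))*(2 + 29) = -3*0*31 = 0*31 = 0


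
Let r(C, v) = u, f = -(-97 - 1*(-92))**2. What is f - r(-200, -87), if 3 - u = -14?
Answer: -42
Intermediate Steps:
f = -25 (f = -(-97 + 92)**2 = -1*(-5)**2 = -1*25 = -25)
u = 17 (u = 3 - 1*(-14) = 3 + 14 = 17)
r(C, v) = 17
f - r(-200, -87) = -25 - 1*17 = -25 - 17 = -42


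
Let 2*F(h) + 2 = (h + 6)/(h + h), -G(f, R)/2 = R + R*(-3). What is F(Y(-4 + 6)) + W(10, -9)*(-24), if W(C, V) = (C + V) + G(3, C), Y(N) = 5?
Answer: -19689/20 ≈ -984.45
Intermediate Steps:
G(f, R) = 4*R (G(f, R) = -2*(R + R*(-3)) = -2*(R - 3*R) = -(-4)*R = 4*R)
W(C, V) = V + 5*C (W(C, V) = (C + V) + 4*C = V + 5*C)
F(h) = -1 + (6 + h)/(4*h) (F(h) = -1 + ((h + 6)/(h + h))/2 = -1 + ((6 + h)/((2*h)))/2 = -1 + ((6 + h)*(1/(2*h)))/2 = -1 + ((6 + h)/(2*h))/2 = -1 + (6 + h)/(4*h))
F(Y(-4 + 6)) + W(10, -9)*(-24) = (3/4)*(2 - 1*5)/5 + (-9 + 5*10)*(-24) = (3/4)*(1/5)*(2 - 5) + (-9 + 50)*(-24) = (3/4)*(1/5)*(-3) + 41*(-24) = -9/20 - 984 = -19689/20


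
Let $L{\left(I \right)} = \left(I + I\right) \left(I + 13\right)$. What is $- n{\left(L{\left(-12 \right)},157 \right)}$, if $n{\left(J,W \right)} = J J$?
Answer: $-576$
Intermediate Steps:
$L{\left(I \right)} = 2 I \left(13 + I\right)$
$n{\left(J,W \right)} = J^{2}$
$- n{\left(L{\left(-12 \right)},157 \right)} = - \left(2 \left(-12\right) \left(13 - 12\right)\right)^{2} = - \left(2 \left(-12\right) 1\right)^{2} = - \left(-24\right)^{2} = \left(-1\right) 576 = -576$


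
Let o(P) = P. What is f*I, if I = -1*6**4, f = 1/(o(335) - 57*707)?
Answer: 324/9991 ≈ 0.032429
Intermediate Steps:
f = -1/39964 (f = 1/(335 - 57*707) = 1/(335 - 40299) = 1/(-39964) = -1/39964 ≈ -2.5023e-5)
I = -1296 (I = -1*1296 = -1296)
f*I = -1/39964*(-1296) = 324/9991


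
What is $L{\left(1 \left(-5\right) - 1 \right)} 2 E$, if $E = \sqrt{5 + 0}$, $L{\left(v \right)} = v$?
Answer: $- 12 \sqrt{5} \approx -26.833$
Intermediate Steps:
$E = \sqrt{5} \approx 2.2361$
$L{\left(1 \left(-5\right) - 1 \right)} 2 E = \left(1 \left(-5\right) - 1\right) 2 \sqrt{5} = \left(-5 - 1\right) 2 \sqrt{5} = \left(-6\right) 2 \sqrt{5} = - 12 \sqrt{5}$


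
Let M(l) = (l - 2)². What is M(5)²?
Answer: 81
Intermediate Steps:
M(l) = (-2 + l)²
M(5)² = ((-2 + 5)²)² = (3²)² = 9² = 81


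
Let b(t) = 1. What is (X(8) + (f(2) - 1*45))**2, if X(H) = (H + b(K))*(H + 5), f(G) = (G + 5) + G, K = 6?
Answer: 6561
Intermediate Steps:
f(G) = 5 + 2*G (f(G) = (5 + G) + G = 5 + 2*G)
X(H) = (1 + H)*(5 + H) (X(H) = (H + 1)*(H + 5) = (1 + H)*(5 + H))
(X(8) + (f(2) - 1*45))**2 = ((5 + 8**2 + 6*8) + ((5 + 2*2) - 1*45))**2 = ((5 + 64 + 48) + ((5 + 4) - 45))**2 = (117 + (9 - 45))**2 = (117 - 36)**2 = 81**2 = 6561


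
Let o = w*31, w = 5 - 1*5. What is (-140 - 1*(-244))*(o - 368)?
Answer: -38272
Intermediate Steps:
w = 0 (w = 5 - 5 = 0)
o = 0 (o = 0*31 = 0)
(-140 - 1*(-244))*(o - 368) = (-140 - 1*(-244))*(0 - 368) = (-140 + 244)*(-368) = 104*(-368) = -38272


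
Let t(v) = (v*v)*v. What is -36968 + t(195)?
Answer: 7377907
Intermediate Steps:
t(v) = v³ (t(v) = v²*v = v³)
-36968 + t(195) = -36968 + 195³ = -36968 + 7414875 = 7377907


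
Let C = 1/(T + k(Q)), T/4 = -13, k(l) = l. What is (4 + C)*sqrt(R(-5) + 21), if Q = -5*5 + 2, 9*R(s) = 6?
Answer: 299*sqrt(195)/225 ≈ 18.557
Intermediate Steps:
R(s) = 2/3 (R(s) = (1/9)*6 = 2/3)
Q = -23 (Q = -25 + 2 = -23)
T = -52 (T = 4*(-13) = -52)
C = -1/75 (C = 1/(-52 - 23) = 1/(-75) = -1/75 ≈ -0.013333)
(4 + C)*sqrt(R(-5) + 21) = (4 - 1/75)*sqrt(2/3 + 21) = 299*sqrt(65/3)/75 = 299*(sqrt(195)/3)/75 = 299*sqrt(195)/225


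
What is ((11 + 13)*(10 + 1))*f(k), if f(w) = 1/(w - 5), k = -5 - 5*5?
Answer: -264/35 ≈ -7.5429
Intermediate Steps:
k = -30 (k = -5 - 25 = -30)
f(w) = 1/(-5 + w)
((11 + 13)*(10 + 1))*f(k) = ((11 + 13)*(10 + 1))/(-5 - 30) = (24*11)/(-35) = 264*(-1/35) = -264/35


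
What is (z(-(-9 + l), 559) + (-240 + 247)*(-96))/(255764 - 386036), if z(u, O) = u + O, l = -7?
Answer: 97/130272 ≈ 0.00074460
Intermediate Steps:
z(u, O) = O + u
(z(-(-9 + l), 559) + (-240 + 247)*(-96))/(255764 - 386036) = ((559 - (-9 - 7)) + (-240 + 247)*(-96))/(255764 - 386036) = ((559 - 1*(-16)) + 7*(-96))/(-130272) = ((559 + 16) - 672)*(-1/130272) = (575 - 672)*(-1/130272) = -97*(-1/130272) = 97/130272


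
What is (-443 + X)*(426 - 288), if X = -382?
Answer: -113850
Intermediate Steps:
(-443 + X)*(426 - 288) = (-443 - 382)*(426 - 288) = -825*138 = -113850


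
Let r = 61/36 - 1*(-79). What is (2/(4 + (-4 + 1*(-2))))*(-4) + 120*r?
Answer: 29062/3 ≈ 9687.3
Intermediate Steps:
r = 2905/36 (r = 61*(1/36) + 79 = 61/36 + 79 = 2905/36 ≈ 80.694)
(2/(4 + (-4 + 1*(-2))))*(-4) + 120*r = (2/(4 + (-4 + 1*(-2))))*(-4) + 120*(2905/36) = (2/(4 + (-4 - 2)))*(-4) + 29050/3 = (2/(4 - 6))*(-4) + 29050/3 = (2/(-2))*(-4) + 29050/3 = -½*2*(-4) + 29050/3 = -1*(-4) + 29050/3 = 4 + 29050/3 = 29062/3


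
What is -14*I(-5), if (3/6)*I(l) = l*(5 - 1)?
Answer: 560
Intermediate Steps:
I(l) = 8*l (I(l) = 2*(l*(5 - 1)) = 2*(l*4) = 2*(4*l) = 8*l)
-14*I(-5) = -112*(-5) = -14*(-40) = 560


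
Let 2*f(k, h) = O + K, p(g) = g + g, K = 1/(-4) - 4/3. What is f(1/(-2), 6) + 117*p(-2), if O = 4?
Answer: -11203/24 ≈ -466.79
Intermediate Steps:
K = -19/12 (K = 1*(-¼) - 4*⅓ = -¼ - 4/3 = -19/12 ≈ -1.5833)
p(g) = 2*g
f(k, h) = 29/24 (f(k, h) = (4 - 19/12)/2 = (½)*(29/12) = 29/24)
f(1/(-2), 6) + 117*p(-2) = 29/24 + 117*(2*(-2)) = 29/24 + 117*(-4) = 29/24 - 468 = -11203/24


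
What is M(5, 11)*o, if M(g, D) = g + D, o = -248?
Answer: -3968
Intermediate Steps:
M(g, D) = D + g
M(5, 11)*o = (11 + 5)*(-248) = 16*(-248) = -3968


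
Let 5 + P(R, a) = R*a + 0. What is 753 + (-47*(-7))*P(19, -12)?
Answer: -75904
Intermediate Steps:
P(R, a) = -5 + R*a (P(R, a) = -5 + (R*a + 0) = -5 + R*a)
753 + (-47*(-7))*P(19, -12) = 753 + (-47*(-7))*(-5 + 19*(-12)) = 753 + 329*(-5 - 228) = 753 + 329*(-233) = 753 - 76657 = -75904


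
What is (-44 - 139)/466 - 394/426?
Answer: -130781/99258 ≈ -1.3176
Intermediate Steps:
(-44 - 139)/466 - 394/426 = -183*1/466 - 394*1/426 = -183/466 - 197/213 = -130781/99258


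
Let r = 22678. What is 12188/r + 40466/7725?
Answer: 505920124/87593775 ≈ 5.7758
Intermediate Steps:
12188/r + 40466/7725 = 12188/22678 + 40466/7725 = 12188*(1/22678) + 40466*(1/7725) = 6094/11339 + 40466/7725 = 505920124/87593775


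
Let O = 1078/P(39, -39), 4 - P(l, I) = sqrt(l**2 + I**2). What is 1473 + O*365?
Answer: 1441709/1513 - 7672665*sqrt(2)/1513 ≈ -6218.8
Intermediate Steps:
P(l, I) = 4 - sqrt(I**2 + l**2) (P(l, I) = 4 - sqrt(l**2 + I**2) = 4 - sqrt(I**2 + l**2))
O = 1078/(4 - 39*sqrt(2)) (O = 1078/(4 - sqrt((-39)**2 + 39**2)) = 1078/(4 - sqrt(1521 + 1521)) = 1078/(4 - sqrt(3042)) = 1078/(4 - 39*sqrt(2)) ≈ -21.073)
1473 + O*365 = 1473 + (-2156/1513 - 21021*sqrt(2)/1513)*365 = 1473 + (-786940/1513 - 7672665*sqrt(2)/1513) = 1441709/1513 - 7672665*sqrt(2)/1513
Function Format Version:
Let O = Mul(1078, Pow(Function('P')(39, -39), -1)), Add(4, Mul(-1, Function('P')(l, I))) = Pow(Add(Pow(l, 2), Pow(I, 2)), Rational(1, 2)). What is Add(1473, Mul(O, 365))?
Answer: Add(Rational(1441709, 1513), Mul(Rational(-7672665, 1513), Pow(2, Rational(1, 2)))) ≈ -6218.8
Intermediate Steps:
Function('P')(l, I) = Add(4, Mul(-1, Pow(Add(Pow(I, 2), Pow(l, 2)), Rational(1, 2)))) (Function('P')(l, I) = Add(4, Mul(-1, Pow(Add(Pow(l, 2), Pow(I, 2)), Rational(1, 2)))) = Add(4, Mul(-1, Pow(Add(Pow(I, 2), Pow(l, 2)), Rational(1, 2)))))
O = Mul(1078, Pow(Add(4, Mul(-39, Pow(2, Rational(1, 2)))), -1)) (O = Mul(1078, Pow(Add(4, Mul(-1, Pow(Add(Pow(-39, 2), Pow(39, 2)), Rational(1, 2)))), -1)) = Mul(1078, Pow(Add(4, Mul(-1, Pow(Add(1521, 1521), Rational(1, 2)))), -1)) = Mul(1078, Pow(Add(4, Mul(-1, Pow(3042, Rational(1, 2)))), -1)) = Mul(1078, Pow(Add(4, Mul(-1, Mul(39, Pow(2, Rational(1, 2))))), -1)) = Mul(1078, Pow(Add(4, Mul(-39, Pow(2, Rational(1, 2)))), -1)) ≈ -21.073)
Add(1473, Mul(O, 365)) = Add(1473, Mul(Add(Rational(-2156, 1513), Mul(Rational(-21021, 1513), Pow(2, Rational(1, 2)))), 365)) = Add(1473, Add(Rational(-786940, 1513), Mul(Rational(-7672665, 1513), Pow(2, Rational(1, 2))))) = Add(Rational(1441709, 1513), Mul(Rational(-7672665, 1513), Pow(2, Rational(1, 2))))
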